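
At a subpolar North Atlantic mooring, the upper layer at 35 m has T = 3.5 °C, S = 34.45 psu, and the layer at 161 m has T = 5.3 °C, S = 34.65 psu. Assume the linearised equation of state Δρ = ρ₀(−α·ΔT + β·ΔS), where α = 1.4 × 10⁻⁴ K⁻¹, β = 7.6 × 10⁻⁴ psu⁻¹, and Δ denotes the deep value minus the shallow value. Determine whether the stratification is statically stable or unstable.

unstable

ΔT = 5.3 − 3.5 = +1.8 K and ΔS = 34.65 − 34.45 = +0.20 psu (deep − shallow).
−αΔT = -2.52 × 10⁻⁴; βΔS = 1.52 × 10⁻⁴; sum Δρ/ρ₀ = -1.00 × 10⁻⁴.
Δρ/ρ₀ < 0, so Δρ < 0: deeper water is lighter → statically unstable; the column would overturn.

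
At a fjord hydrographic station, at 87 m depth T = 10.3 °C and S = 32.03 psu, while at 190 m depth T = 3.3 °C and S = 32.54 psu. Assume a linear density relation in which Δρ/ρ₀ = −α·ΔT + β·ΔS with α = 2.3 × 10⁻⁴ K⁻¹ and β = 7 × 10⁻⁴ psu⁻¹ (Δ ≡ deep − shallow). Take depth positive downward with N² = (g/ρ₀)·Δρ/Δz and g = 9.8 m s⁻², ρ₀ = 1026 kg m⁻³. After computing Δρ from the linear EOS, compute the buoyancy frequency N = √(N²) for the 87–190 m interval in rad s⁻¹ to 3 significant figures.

0.0137 rad s⁻¹

ΔT = -7.0 K, ΔS = +0.51 psu (deep − shallow).
Δρ/ρ₀ = −αΔT + βΔS = 1.61 × 10⁻³ + 3.57 × 10⁻⁴ = 1.967 × 10⁻³, so Δρ ≈ 2.018 kg m⁻³.
N² = (g/ρ₀)·Δρ/Δz = g·(Δρ/ρ₀)/Δz = 9.8 × 1.967 × 10⁻³ / 103 = 1.8715 × 10⁻⁴ s⁻².
N = √(1.8715 × 10⁻⁴) = 0.013680 rad s⁻¹ ≈ 0.0137 rad s⁻¹.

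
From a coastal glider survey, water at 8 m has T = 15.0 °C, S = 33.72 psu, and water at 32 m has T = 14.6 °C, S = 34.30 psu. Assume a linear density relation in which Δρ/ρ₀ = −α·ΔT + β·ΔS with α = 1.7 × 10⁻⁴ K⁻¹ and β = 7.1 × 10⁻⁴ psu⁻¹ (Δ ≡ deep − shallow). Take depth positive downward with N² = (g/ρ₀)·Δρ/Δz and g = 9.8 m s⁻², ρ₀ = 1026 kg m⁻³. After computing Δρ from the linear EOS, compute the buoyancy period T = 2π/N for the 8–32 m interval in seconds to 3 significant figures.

449 s

ΔT = -0.4 K, ΔS = +0.58 psu (deep − shallow).
Δρ/ρ₀ = −αΔT + βΔS = 6.80 × 10⁻⁵ + 4.118 × 10⁻⁴ = 4.798 × 10⁻⁴, so Δρ ≈ 0.4923 kg m⁻³.
N² = (g/ρ₀)·Δρ/Δz = g·(Δρ/ρ₀)/Δz = 9.8 × 4.798 × 10⁻⁴ / 24 = 1.9592 × 10⁻⁴ s⁻².
N = √(1.9592 × 10⁻⁴) = 0.013997 rad s⁻¹ → T = 2π/N = 448.90 s ≈ 449 s.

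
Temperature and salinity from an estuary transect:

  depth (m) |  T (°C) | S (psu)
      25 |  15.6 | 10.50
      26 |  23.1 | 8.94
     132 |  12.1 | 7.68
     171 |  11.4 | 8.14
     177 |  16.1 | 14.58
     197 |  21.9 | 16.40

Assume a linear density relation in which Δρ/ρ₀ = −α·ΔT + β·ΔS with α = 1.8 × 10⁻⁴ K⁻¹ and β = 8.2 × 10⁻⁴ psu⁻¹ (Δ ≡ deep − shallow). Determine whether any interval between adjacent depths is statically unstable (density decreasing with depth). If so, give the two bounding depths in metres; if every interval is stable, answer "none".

25–26 m

Evaluate Δρ/ρ₀ = −αΔT + βΔS across each adjacent pair:
  25–26 m: −αΔT+βΔS = −(1.8 × 10⁻⁴)(+7.5)+(8.2 × 10⁻⁴)(-1.56) = -2.6 × 10⁻³ → UNSTABLE
  26–132 m: −αΔT+βΔS = −(1.8 × 10⁻⁴)(-11.0)+(8.2 × 10⁻⁴)(-1.26) = 9.5 × 10⁻⁴ → stable
  132–171 m: −αΔT+βΔS = −(1.8 × 10⁻⁴)(-0.7)+(8.2 × 10⁻⁴)(+0.46) = 5.0 × 10⁻⁴ → stable
  171–177 m: −αΔT+βΔS = −(1.8 × 10⁻⁴)(+4.7)+(8.2 × 10⁻⁴)(+6.44) = 4.4 × 10⁻³ → stable
  177–197 m: −αΔT+βΔS = −(1.8 × 10⁻⁴)(+5.8)+(8.2 × 10⁻⁴)(+1.82) = 4.5 × 10⁻⁴ → stable
The 25–26 m interval has Δρ < 0: lighter water underlies denser water.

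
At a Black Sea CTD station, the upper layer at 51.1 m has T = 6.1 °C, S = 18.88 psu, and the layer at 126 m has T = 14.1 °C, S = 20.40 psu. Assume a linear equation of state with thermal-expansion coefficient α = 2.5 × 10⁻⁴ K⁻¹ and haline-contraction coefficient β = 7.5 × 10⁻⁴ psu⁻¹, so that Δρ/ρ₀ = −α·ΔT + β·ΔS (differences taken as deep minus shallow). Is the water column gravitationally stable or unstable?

ΔT = 14.1 − 6.1 = +8.0 K and ΔS = 20.40 − 18.88 = +1.52 psu (deep − shallow).
−αΔT = -2.00 × 10⁻³; βΔS = 1.14 × 10⁻³; sum Δρ/ρ₀ = -8.60 × 10⁻⁴.
Δρ/ρ₀ < 0, so Δρ < 0: deeper water is lighter → statically unstable; the column would overturn.

unstable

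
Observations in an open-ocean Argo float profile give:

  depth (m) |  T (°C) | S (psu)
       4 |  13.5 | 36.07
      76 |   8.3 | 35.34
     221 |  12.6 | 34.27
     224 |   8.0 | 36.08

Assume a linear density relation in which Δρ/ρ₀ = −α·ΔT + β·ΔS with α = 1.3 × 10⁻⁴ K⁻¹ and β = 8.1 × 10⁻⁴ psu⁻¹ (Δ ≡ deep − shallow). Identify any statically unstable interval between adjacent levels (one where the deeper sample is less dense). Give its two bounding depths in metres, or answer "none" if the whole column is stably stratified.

Evaluate Δρ/ρ₀ = −αΔT + βΔS across each adjacent pair:
  4–76 m: −αΔT+βΔS = −(1.3 × 10⁻⁴)(-5.2)+(8.1 × 10⁻⁴)(-0.73) = 8.5 × 10⁻⁵ → stable
  76–221 m: −αΔT+βΔS = −(1.3 × 10⁻⁴)(+4.3)+(8.1 × 10⁻⁴)(-1.07) = -1.4 × 10⁻³ → UNSTABLE
  221–224 m: −αΔT+βΔS = −(1.3 × 10⁻⁴)(-4.6)+(8.1 × 10⁻⁴)(+1.81) = 2.1 × 10⁻³ → stable
The 76–221 m interval has Δρ < 0: lighter water underlies denser water.

76–221 m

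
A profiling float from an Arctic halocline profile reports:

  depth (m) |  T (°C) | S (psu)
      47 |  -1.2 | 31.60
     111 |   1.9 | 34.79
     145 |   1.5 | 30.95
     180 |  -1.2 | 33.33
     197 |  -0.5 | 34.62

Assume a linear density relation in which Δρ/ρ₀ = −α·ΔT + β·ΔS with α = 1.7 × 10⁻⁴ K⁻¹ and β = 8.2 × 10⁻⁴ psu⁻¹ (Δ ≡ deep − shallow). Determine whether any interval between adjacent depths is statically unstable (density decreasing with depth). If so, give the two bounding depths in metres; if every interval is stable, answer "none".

111–145 m

Evaluate Δρ/ρ₀ = −αΔT + βΔS across each adjacent pair:
  47–111 m: −αΔT+βΔS = −(1.7 × 10⁻⁴)(+3.1)+(8.2 × 10⁻⁴)(+3.19) = 2.1 × 10⁻³ → stable
  111–145 m: −αΔT+βΔS = −(1.7 × 10⁻⁴)(-0.4)+(8.2 × 10⁻⁴)(-3.84) = -3.1 × 10⁻³ → UNSTABLE
  145–180 m: −αΔT+βΔS = −(1.7 × 10⁻⁴)(-2.7)+(8.2 × 10⁻⁴)(+2.38) = 2.4 × 10⁻³ → stable
  180–197 m: −αΔT+βΔS = −(1.7 × 10⁻⁴)(+0.7)+(8.2 × 10⁻⁴)(+1.29) = 9.4 × 10⁻⁴ → stable
The 111–145 m interval has Δρ < 0: lighter water underlies denser water.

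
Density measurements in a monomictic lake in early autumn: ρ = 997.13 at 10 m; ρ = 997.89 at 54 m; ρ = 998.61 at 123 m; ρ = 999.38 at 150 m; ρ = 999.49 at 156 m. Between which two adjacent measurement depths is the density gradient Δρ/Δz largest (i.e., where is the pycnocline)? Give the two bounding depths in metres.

123–150 m

Compute the density gradient over each adjacent pair:
  10–54 m: Δρ/Δz = 0.76/44 = 0.017 kg m⁻⁴
  54–123 m: Δρ/Δz = 0.72/69 = 0.010 kg m⁻⁴
  123–150 m: Δρ/Δz = 0.77/27 = 0.029 kg m⁻⁴
  150–156 m: Δρ/Δz = 0.11/6 = 0.018 kg m⁻⁴
The largest gradient is in the 123–150 m interval — the pycnocline.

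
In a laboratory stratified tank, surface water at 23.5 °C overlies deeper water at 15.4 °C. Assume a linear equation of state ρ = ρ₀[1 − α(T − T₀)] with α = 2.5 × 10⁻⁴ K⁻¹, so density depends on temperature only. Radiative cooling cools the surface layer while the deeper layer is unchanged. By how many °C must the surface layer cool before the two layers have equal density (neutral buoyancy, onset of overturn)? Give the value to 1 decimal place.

With temperature the only control, equal density requires T_surf′ = T_deep.
T_surf′ = 15.4 °C.
Cooling required: 23.5 − 15.4 = 8.1 °C.

8.1 °C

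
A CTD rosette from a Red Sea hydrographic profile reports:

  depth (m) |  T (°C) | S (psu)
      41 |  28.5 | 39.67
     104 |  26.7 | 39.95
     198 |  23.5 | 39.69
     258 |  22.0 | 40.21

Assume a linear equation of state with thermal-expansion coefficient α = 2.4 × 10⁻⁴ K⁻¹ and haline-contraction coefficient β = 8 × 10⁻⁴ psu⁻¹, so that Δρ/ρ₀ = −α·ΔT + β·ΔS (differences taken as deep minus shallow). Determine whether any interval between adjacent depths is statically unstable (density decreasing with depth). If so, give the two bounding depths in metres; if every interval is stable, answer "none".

none

Evaluate Δρ/ρ₀ = −αΔT + βΔS across each adjacent pair:
  41–104 m: −αΔT+βΔS = −(2.4 × 10⁻⁴)(-1.8)+(8 × 10⁻⁴)(+0.28) = 6.6 × 10⁻⁴ → stable
  104–198 m: −αΔT+βΔS = −(2.4 × 10⁻⁴)(-3.2)+(8 × 10⁻⁴)(-0.26) = 5.6 × 10⁻⁴ → stable
  198–258 m: −αΔT+βΔS = −(2.4 × 10⁻⁴)(-1.5)+(8 × 10⁻⁴)(+0.52) = 7.8 × 10⁻⁴ → stable
Every interval has Δρ > 0: the column is stably stratified throughout.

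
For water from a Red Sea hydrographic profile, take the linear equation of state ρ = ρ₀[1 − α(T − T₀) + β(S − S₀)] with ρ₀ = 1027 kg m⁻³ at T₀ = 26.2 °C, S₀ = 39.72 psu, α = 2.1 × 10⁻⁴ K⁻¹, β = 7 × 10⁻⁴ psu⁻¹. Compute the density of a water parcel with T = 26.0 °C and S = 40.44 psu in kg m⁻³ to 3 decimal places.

T − T₀ = -0.2 K, S − S₀ = +0.72 psu.
Bracket = 1 − α·(-0.2) + β·(+0.72) = 1 + (5.46 × 10⁻⁴) = 1.0005460.
ρ = 1027 × 1.0005460 = 1027.561 kg m⁻³.

1027.561 kg m⁻³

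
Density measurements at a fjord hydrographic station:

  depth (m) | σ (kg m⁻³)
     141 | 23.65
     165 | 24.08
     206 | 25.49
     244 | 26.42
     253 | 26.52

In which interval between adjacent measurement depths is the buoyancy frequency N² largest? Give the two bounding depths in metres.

165–206 m

Compute the density gradient over each adjacent pair:
  141–165 m: Δρ/Δz = 0.43/24 = 0.018 kg m⁻⁴
  165–206 m: Δρ/Δz = 1.41/41 = 0.034 kg m⁻⁴
  206–244 m: Δρ/Δz = 0.93/38 = 0.024 kg m⁻⁴
  244–253 m: Δρ/Δz = 0.10/9 = 0.011 kg m⁻⁴
The largest gradient is in the 165–206 m interval — the pycnocline.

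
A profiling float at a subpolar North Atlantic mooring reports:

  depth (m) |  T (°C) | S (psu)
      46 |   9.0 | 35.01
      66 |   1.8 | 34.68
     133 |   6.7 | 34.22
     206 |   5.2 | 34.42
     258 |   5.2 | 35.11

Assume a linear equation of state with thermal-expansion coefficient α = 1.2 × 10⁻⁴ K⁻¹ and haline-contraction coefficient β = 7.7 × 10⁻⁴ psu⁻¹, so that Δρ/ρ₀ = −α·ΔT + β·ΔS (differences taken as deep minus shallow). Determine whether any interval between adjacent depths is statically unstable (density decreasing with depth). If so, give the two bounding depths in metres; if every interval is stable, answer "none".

66–133 m

Evaluate Δρ/ρ₀ = −αΔT + βΔS across each adjacent pair:
  46–66 m: −αΔT+βΔS = −(1.2 × 10⁻⁴)(-7.2)+(7.7 × 10⁻⁴)(-0.33) = 6.1 × 10⁻⁴ → stable
  66–133 m: −αΔT+βΔS = −(1.2 × 10⁻⁴)(+4.9)+(7.7 × 10⁻⁴)(-0.46) = -9.4 × 10⁻⁴ → UNSTABLE
  133–206 m: −αΔT+βΔS = −(1.2 × 10⁻⁴)(-1.5)+(7.7 × 10⁻⁴)(+0.20) = 3.3 × 10⁻⁴ → stable
  206–258 m: −αΔT+βΔS = −(1.2 × 10⁻⁴)(+0.0)+(7.7 × 10⁻⁴)(+0.69) = 5.3 × 10⁻⁴ → stable
The 66–133 m interval has Δρ < 0: lighter water underlies denser water.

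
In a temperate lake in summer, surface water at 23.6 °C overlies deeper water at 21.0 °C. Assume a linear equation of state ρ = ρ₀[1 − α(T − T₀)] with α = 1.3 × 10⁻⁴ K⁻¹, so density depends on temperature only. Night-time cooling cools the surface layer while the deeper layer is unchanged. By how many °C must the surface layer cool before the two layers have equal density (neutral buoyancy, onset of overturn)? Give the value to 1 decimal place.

With temperature the only control, equal density requires T_surf′ = T_deep.
T_surf′ = 21.0 °C.
Cooling required: 23.6 − 21.0 = 2.6 °C.

2.6 °C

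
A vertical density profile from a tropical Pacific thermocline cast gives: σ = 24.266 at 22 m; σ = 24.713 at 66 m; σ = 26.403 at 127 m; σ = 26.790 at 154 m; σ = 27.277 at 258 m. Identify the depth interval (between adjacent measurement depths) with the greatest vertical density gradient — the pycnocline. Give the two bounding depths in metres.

66–127 m

Compute the density gradient over each adjacent pair:
  22–66 m: Δρ/Δz = 0.447/44 = 0.010 kg m⁻⁴
  66–127 m: Δρ/Δz = 1.690/61 = 0.028 kg m⁻⁴
  127–154 m: Δρ/Δz = 0.387/27 = 0.014 kg m⁻⁴
  154–258 m: Δρ/Δz = 0.487/104 = 4.7 × 10⁻³ kg m⁻⁴
The largest gradient is in the 66–127 m interval — the pycnocline.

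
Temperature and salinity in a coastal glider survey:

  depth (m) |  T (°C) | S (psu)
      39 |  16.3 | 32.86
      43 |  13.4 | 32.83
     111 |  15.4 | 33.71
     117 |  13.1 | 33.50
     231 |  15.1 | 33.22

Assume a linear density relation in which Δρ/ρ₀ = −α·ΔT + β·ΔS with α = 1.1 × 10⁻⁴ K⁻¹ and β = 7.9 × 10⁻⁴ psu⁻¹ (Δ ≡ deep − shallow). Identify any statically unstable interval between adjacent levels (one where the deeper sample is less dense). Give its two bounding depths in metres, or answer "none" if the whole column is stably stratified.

Evaluate Δρ/ρ₀ = −αΔT + βΔS across each adjacent pair:
  39–43 m: −αΔT+βΔS = −(1.1 × 10⁻⁴)(-2.9)+(7.9 × 10⁻⁴)(-0.03) = 3.0 × 10⁻⁴ → stable
  43–111 m: −αΔT+βΔS = −(1.1 × 10⁻⁴)(+2.0)+(7.9 × 10⁻⁴)(+0.88) = 4.8 × 10⁻⁴ → stable
  111–117 m: −αΔT+βΔS = −(1.1 × 10⁻⁴)(-2.3)+(7.9 × 10⁻⁴)(-0.21) = 8.7 × 10⁻⁵ → stable
  117–231 m: −αΔT+βΔS = −(1.1 × 10⁻⁴)(+2.0)+(7.9 × 10⁻⁴)(-0.28) = -4.4 × 10⁻⁴ → UNSTABLE
The 117–231 m interval has Δρ < 0: lighter water underlies denser water.

117–231 m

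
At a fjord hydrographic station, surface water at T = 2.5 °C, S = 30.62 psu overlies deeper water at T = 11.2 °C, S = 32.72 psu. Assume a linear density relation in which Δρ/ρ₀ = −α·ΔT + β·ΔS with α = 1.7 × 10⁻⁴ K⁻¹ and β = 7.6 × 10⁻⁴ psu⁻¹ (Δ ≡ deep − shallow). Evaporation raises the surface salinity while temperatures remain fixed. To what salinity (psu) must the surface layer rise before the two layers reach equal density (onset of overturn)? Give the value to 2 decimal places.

Neutral buoyancy requires −α(T_deep − T_surf) + β(S_deep − S_surf′) = 0.
S_surf′ = S_deep − (α/β)·ΔT = 32.72 − (1.7 × 10⁻⁴/7.6 × 10⁻⁴)·(+8.7) = 30.7739 psu.
Increase required: 30.7739 − 30.62 = 0.1539 psu.

30.77 psu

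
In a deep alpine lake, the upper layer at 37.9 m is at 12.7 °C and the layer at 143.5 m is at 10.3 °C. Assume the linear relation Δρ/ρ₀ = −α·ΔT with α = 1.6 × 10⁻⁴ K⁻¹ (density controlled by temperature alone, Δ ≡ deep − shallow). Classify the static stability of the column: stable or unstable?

ΔT = 10.3 − 12.7 = -2.4 K, so Δρ/ρ₀ = −αΔT = 3.84 × 10⁻⁴.
Δρ/ρ₀ > 0, so Δρ > 0: deeper water is denser → statically stable.

stable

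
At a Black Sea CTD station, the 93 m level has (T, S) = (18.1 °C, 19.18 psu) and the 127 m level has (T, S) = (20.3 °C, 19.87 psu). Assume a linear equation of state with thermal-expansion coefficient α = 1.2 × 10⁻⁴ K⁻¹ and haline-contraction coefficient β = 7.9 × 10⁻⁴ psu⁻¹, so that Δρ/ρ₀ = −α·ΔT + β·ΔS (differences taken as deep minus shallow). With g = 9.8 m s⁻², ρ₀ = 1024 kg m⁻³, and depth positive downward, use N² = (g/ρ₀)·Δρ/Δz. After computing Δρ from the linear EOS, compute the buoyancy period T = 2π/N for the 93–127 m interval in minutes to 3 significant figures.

11.6 min

ΔT = +2.2 K, ΔS = +0.69 psu (deep − shallow).
Δρ/ρ₀ = −αΔT + βΔS = -2.64 × 10⁻⁴ + 5.451 × 10⁻⁴ = 2.811 × 10⁻⁴, so Δρ ≈ 0.2878 kg m⁻³.
N² = (g/ρ₀)·Δρ/Δz = g·(Δρ/ρ₀)/Δz = 9.8 × 2.811 × 10⁻⁴ / 34 = 8.1023 × 10⁻⁵ s⁻².
N = √(8.1023 × 10⁻⁵) = 9.0013 × 10⁻³ rad s⁻¹ → T = 2π/N = 698.03 s = 11.634 min ≈ 11.6 min.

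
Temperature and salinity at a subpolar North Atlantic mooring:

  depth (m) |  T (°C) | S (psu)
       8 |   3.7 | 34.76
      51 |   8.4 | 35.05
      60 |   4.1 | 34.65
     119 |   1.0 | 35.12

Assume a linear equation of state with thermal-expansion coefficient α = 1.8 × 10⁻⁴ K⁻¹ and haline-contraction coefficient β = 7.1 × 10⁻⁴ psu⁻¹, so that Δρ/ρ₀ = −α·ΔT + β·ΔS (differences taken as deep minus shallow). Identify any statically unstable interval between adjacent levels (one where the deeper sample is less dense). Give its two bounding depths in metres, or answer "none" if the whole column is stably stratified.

Evaluate Δρ/ρ₀ = −αΔT + βΔS across each adjacent pair:
  8–51 m: −αΔT+βΔS = −(1.8 × 10⁻⁴)(+4.7)+(7.1 × 10⁻⁴)(+0.29) = -6.4 × 10⁻⁴ → UNSTABLE
  51–60 m: −αΔT+βΔS = −(1.8 × 10⁻⁴)(-4.3)+(7.1 × 10⁻⁴)(-0.40) = 4.9 × 10⁻⁴ → stable
  60–119 m: −αΔT+βΔS = −(1.8 × 10⁻⁴)(-3.1)+(7.1 × 10⁻⁴)(+0.47) = 8.9 × 10⁻⁴ → stable
The 8–51 m interval has Δρ < 0: lighter water underlies denser water.

8–51 m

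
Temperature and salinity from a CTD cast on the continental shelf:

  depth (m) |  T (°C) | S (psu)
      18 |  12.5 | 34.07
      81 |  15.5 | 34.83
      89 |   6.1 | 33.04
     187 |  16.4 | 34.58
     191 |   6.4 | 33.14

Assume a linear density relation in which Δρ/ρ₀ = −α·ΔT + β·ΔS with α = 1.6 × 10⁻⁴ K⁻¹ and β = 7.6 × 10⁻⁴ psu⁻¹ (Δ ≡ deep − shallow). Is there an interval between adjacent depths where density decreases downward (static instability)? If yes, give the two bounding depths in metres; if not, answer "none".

Evaluate Δρ/ρ₀ = −αΔT + βΔS across each adjacent pair:
  18–81 m: −αΔT+βΔS = −(1.6 × 10⁻⁴)(+3.0)+(7.6 × 10⁻⁴)(+0.76) = 9.8 × 10⁻⁵ → stable
  81–89 m: −αΔT+βΔS = −(1.6 × 10⁻⁴)(-9.4)+(7.6 × 10⁻⁴)(-1.79) = 1.4 × 10⁻⁴ → stable
  89–187 m: −αΔT+βΔS = −(1.6 × 10⁻⁴)(+10.3)+(7.6 × 10⁻⁴)(+1.54) = -4.8 × 10⁻⁴ → UNSTABLE
  187–191 m: −αΔT+βΔS = −(1.6 × 10⁻⁴)(-10.0)+(7.6 × 10⁻⁴)(-1.44) = 5.1 × 10⁻⁴ → stable
The 89–187 m interval has Δρ < 0: lighter water underlies denser water.

89–187 m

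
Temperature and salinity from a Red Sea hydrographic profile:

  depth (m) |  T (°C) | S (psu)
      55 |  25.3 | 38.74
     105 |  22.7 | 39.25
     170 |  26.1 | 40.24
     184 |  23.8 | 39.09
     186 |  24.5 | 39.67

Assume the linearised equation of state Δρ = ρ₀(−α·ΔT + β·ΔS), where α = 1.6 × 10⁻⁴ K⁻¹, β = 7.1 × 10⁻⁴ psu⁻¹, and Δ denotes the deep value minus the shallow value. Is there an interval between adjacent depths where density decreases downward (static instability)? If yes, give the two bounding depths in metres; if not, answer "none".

Evaluate Δρ/ρ₀ = −αΔT + βΔS across each adjacent pair:
  55–105 m: −αΔT+βΔS = −(1.6 × 10⁻⁴)(-2.6)+(7.1 × 10⁻⁴)(+0.51) = 7.8 × 10⁻⁴ → stable
  105–170 m: −αΔT+βΔS = −(1.6 × 10⁻⁴)(+3.4)+(7.1 × 10⁻⁴)(+0.99) = 1.6 × 10⁻⁴ → stable
  170–184 m: −αΔT+βΔS = −(1.6 × 10⁻⁴)(-2.3)+(7.1 × 10⁻⁴)(-1.15) = -4.5 × 10⁻⁴ → UNSTABLE
  184–186 m: −αΔT+βΔS = −(1.6 × 10⁻⁴)(+0.7)+(7.1 × 10⁻⁴)(+0.58) = 3.0 × 10⁻⁴ → stable
The 170–184 m interval has Δρ < 0: lighter water underlies denser water.

170–184 m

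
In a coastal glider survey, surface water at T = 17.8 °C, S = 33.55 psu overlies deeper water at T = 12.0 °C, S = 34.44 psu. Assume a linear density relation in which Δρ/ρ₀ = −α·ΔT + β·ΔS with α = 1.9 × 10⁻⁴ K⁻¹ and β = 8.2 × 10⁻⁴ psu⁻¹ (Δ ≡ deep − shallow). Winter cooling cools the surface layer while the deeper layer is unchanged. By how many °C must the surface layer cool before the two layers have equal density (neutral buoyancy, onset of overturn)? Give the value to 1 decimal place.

Neutral buoyancy requires Δρ = 0, i.e. −α(T_deep − T_surf′) + β(S_deep − S_surf) = 0.
T_surf′ = T_deep − (β/α)·ΔS = 12.0 − (8.2 × 10⁻⁴/1.9 × 10⁻⁴)·(+0.89) = 8.159 °C.
Cooling required: 17.8 − (8.159) = 9.641 °C.

9.6 °C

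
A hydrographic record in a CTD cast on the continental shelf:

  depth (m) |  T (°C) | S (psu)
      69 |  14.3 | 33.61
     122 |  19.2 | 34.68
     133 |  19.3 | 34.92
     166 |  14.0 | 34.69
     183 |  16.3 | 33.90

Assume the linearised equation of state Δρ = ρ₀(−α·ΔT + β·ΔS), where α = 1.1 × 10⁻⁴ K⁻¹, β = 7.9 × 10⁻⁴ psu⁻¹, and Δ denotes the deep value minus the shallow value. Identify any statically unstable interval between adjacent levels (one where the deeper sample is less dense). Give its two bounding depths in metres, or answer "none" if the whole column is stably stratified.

166–183 m

Evaluate Δρ/ρ₀ = −αΔT + βΔS across each adjacent pair:
  69–122 m: −αΔT+βΔS = −(1.1 × 10⁻⁴)(+4.9)+(7.9 × 10⁻⁴)(+1.07) = 3.1 × 10⁻⁴ → stable
  122–133 m: −αΔT+βΔS = −(1.1 × 10⁻⁴)(+0.1)+(7.9 × 10⁻⁴)(+0.24) = 1.8 × 10⁻⁴ → stable
  133–166 m: −αΔT+βΔS = −(1.1 × 10⁻⁴)(-5.3)+(7.9 × 10⁻⁴)(-0.23) = 4.0 × 10⁻⁴ → stable
  166–183 m: −αΔT+βΔS = −(1.1 × 10⁻⁴)(+2.3)+(7.9 × 10⁻⁴)(-0.79) = -8.8 × 10⁻⁴ → UNSTABLE
The 166–183 m interval has Δρ < 0: lighter water underlies denser water.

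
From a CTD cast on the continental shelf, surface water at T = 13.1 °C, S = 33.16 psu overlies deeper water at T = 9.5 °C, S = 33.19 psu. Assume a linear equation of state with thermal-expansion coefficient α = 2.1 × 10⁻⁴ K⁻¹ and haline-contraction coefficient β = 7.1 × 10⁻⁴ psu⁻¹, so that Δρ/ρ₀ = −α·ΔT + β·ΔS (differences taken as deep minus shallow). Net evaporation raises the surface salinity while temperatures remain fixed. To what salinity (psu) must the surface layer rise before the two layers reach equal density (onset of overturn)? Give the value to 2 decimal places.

Neutral buoyancy requires −α(T_deep − T_surf) + β(S_deep − S_surf′) = 0.
S_surf′ = S_deep − (α/β)·ΔT = 33.19 − (2.1 × 10⁻⁴/7.1 × 10⁻⁴)·(-3.6) = 34.2548 psu.
Increase required: 34.2548 − 33.16 = 1.0948 psu.

34.25 psu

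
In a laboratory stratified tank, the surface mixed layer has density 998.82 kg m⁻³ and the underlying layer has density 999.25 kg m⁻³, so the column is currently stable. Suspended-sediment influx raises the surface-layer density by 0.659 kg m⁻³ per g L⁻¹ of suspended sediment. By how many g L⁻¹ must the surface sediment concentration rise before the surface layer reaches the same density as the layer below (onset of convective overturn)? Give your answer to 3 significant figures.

0.653 g L⁻¹

Density deficit of the surface layer: 999.25 − 998.82 = 0.43 kg m⁻³.
Required change = 0.43 / 0.659 = 0.653 g L⁻¹.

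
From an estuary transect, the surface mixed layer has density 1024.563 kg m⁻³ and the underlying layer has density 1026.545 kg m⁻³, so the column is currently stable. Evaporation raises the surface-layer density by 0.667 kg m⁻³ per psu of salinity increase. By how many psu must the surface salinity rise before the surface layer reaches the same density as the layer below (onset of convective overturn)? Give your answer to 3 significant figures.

Density deficit of the surface layer: 1026.545 − 1024.563 = 1.982 kg m⁻³.
Required change = 1.982 / 0.667 = 2.97 psu.

2.97 psu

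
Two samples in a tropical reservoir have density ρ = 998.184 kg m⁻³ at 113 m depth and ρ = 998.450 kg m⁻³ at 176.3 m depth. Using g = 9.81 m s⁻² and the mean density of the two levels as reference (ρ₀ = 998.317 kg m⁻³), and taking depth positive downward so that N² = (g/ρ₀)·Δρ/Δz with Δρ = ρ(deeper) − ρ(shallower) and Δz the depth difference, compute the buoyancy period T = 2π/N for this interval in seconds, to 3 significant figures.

978 s

Δρ = 998.450 − 998.184 = 0.266 kg m⁻³ over Δz = 176.3 − 113 = 63.3 m.
N² = (9.81/998.317) × (0.266/63.3) = 4.1293 × 10⁻⁵ s⁻².
N = √(4.1293 × 10⁻⁵) = 6.4260 × 10⁻³ rad s⁻¹, so T = 2π/N = 977.78 s ≈ 978 s.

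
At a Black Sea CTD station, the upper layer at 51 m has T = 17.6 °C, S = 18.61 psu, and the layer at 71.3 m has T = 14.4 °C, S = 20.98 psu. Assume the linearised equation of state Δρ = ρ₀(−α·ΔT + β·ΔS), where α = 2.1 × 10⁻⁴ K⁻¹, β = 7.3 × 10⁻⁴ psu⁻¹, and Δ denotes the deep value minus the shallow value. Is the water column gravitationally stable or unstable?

ΔT = 14.4 − 17.6 = -3.2 K and ΔS = 20.98 − 18.61 = +2.37 psu (deep − shallow).
−αΔT = 6.72 × 10⁻⁴; βΔS = 1.7301 × 10⁻³; sum Δρ/ρ₀ = 2.4021 × 10⁻³.
Δρ/ρ₀ > 0, so Δρ > 0: deeper water is denser → statically stable.

stable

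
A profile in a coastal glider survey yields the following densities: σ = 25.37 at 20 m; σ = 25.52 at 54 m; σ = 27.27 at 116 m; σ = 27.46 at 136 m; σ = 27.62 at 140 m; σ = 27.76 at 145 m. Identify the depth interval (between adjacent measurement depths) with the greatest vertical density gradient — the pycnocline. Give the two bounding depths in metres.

Compute the density gradient over each adjacent pair:
  20–54 m: Δρ/Δz = 0.15/34 = 4.4 × 10⁻³ kg m⁻⁴
  54–116 m: Δρ/Δz = 1.75/62 = 0.028 kg m⁻⁴
  116–136 m: Δρ/Δz = 0.19/20 = 9.5 × 10⁻³ kg m⁻⁴
  136–140 m: Δρ/Δz = 0.16/4 = 0.040 kg m⁻⁴
  140–145 m: Δρ/Δz = 0.14/5 = 0.028 kg m⁻⁴
The largest gradient is in the 136–140 m interval — the pycnocline.

136–140 m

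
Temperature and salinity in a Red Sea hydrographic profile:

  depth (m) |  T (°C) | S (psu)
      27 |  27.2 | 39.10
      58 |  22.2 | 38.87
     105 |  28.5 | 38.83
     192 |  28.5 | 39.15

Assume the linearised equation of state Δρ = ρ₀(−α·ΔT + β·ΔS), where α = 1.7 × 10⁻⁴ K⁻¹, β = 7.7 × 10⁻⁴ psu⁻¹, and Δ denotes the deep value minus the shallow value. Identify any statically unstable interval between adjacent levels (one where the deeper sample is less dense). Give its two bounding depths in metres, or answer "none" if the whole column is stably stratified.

58–105 m

Evaluate Δρ/ρ₀ = −αΔT + βΔS across each adjacent pair:
  27–58 m: −αΔT+βΔS = −(1.7 × 10⁻⁴)(-5.0)+(7.7 × 10⁻⁴)(-0.23) = 6.7 × 10⁻⁴ → stable
  58–105 m: −αΔT+βΔS = −(1.7 × 10⁻⁴)(+6.3)+(7.7 × 10⁻⁴)(-0.04) = -1.1 × 10⁻³ → UNSTABLE
  105–192 m: −αΔT+βΔS = −(1.7 × 10⁻⁴)(+0.0)+(7.7 × 10⁻⁴)(+0.32) = 2.5 × 10⁻⁴ → stable
The 58–105 m interval has Δρ < 0: lighter water underlies denser water.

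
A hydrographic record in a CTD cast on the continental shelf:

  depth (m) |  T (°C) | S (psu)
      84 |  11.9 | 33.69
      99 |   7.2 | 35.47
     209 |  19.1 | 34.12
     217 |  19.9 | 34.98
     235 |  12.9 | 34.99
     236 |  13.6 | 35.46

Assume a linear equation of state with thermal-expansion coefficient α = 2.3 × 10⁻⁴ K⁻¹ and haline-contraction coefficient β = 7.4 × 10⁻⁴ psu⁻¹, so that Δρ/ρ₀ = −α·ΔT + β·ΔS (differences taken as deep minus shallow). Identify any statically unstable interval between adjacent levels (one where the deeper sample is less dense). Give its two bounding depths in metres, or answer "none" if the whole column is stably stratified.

Evaluate Δρ/ρ₀ = −αΔT + βΔS across each adjacent pair:
  84–99 m: −αΔT+βΔS = −(2.3 × 10⁻⁴)(-4.7)+(7.4 × 10⁻⁴)(+1.78) = 2.4 × 10⁻³ → stable
  99–209 m: −αΔT+βΔS = −(2.3 × 10⁻⁴)(+11.9)+(7.4 × 10⁻⁴)(-1.35) = -3.7 × 10⁻³ → UNSTABLE
  209–217 m: −αΔT+βΔS = −(2.3 × 10⁻⁴)(+0.8)+(7.4 × 10⁻⁴)(+0.86) = 4.5 × 10⁻⁴ → stable
  217–235 m: −αΔT+βΔS = −(2.3 × 10⁻⁴)(-7.0)+(7.4 × 10⁻⁴)(+0.01) = 1.6 × 10⁻³ → stable
  235–236 m: −αΔT+βΔS = −(2.3 × 10⁻⁴)(+0.7)+(7.4 × 10⁻⁴)(+0.47) = 1.9 × 10⁻⁴ → stable
The 99–209 m interval has Δρ < 0: lighter water underlies denser water.

99–209 m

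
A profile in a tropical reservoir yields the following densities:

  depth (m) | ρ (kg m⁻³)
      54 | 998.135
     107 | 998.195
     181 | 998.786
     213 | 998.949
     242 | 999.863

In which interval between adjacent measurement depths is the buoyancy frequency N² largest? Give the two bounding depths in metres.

213–242 m

Compute the density gradient over each adjacent pair:
  54–107 m: Δρ/Δz = 0.060/53 = 1.1 × 10⁻³ kg m⁻⁴
  107–181 m: Δρ/Δz = 0.591/74 = 8.0 × 10⁻³ kg m⁻⁴
  181–213 m: Δρ/Δz = 0.163/32 = 5.1 × 10⁻³ kg m⁻⁴
  213–242 m: Δρ/Δz = 0.914/29 = 0.032 kg m⁻⁴
The largest gradient is in the 213–242 m interval — the pycnocline.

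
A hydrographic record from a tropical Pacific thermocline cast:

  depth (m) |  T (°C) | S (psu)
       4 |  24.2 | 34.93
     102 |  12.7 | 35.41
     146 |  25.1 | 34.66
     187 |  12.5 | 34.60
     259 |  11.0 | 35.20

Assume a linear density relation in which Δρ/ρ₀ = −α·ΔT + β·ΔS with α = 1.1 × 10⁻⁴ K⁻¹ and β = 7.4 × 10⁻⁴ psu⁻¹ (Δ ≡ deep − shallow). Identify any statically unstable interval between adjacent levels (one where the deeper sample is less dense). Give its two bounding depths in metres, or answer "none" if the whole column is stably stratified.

Evaluate Δρ/ρ₀ = −αΔT + βΔS across each adjacent pair:
  4–102 m: −αΔT+βΔS = −(1.1 × 10⁻⁴)(-11.5)+(7.4 × 10⁻⁴)(+0.48) = 1.6 × 10⁻³ → stable
  102–146 m: −αΔT+βΔS = −(1.1 × 10⁻⁴)(+12.4)+(7.4 × 10⁻⁴)(-0.75) = -1.9 × 10⁻³ → UNSTABLE
  146–187 m: −αΔT+βΔS = −(1.1 × 10⁻⁴)(-12.6)+(7.4 × 10⁻⁴)(-0.06) = 1.3 × 10⁻³ → stable
  187–259 m: −αΔT+βΔS = −(1.1 × 10⁻⁴)(-1.5)+(7.4 × 10⁻⁴)(+0.60) = 6.1 × 10⁻⁴ → stable
The 102–146 m interval has Δρ < 0: lighter water underlies denser water.

102–146 m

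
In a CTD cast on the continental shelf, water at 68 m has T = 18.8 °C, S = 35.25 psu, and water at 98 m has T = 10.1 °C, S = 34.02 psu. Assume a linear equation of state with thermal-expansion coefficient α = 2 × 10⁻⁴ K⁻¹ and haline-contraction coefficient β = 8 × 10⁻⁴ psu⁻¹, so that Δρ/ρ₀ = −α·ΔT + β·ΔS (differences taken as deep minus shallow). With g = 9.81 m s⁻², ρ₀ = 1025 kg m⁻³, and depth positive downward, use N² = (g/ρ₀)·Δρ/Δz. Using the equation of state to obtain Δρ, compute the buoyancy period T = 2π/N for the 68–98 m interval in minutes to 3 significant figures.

ΔT = -8.7 K, ΔS = -1.23 psu (deep − shallow).
Δρ/ρ₀ = −αΔT + βΔS = 1.74 × 10⁻³ − 9.84 × 10⁻⁴ = 7.56 × 10⁻⁴, so Δρ ≈ 0.7749 kg m⁻³.
N² = (g/ρ₀)·Δρ/Δz = g·(Δρ/ρ₀)/Δz = 9.81 × 7.56 × 10⁻⁴ / 30 = 2.4721 × 10⁻⁴ s⁻².
N = √(2.4721 × 10⁻⁴) = 0.015723 rad s⁻¹ → T = 2π/N = 399.62 s = 6.6603 min ≈ 6.66 min.

6.66 min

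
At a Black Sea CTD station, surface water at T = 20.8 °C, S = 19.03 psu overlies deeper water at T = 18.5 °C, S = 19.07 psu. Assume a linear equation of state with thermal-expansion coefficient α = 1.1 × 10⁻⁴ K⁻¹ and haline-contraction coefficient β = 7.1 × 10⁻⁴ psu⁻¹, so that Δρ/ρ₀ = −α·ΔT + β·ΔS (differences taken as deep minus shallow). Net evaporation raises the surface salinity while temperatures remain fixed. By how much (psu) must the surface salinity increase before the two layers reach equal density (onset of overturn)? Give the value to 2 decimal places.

0.40 psu

Neutral buoyancy requires −α(T_deep − T_surf) + β(S_deep − S_surf′) = 0.
S_surf′ = S_deep − (α/β)·ΔT = 19.07 − (1.1 × 10⁻⁴/7.1 × 10⁻⁴)·(-2.3) = 19.4263 psu.
Increase required: 19.4263 − 19.03 = 0.3963 psu.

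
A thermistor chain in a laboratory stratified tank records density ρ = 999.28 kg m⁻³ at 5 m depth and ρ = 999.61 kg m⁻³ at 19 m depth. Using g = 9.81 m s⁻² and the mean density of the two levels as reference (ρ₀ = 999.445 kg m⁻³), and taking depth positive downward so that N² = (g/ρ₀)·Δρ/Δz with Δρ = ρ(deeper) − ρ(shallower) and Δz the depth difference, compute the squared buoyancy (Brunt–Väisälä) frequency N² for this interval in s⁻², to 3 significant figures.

Δρ = 999.61 − 999.28 = 0.33 kg m⁻³ over Δz = 19 − 5 = 14 m.
N² = (9.81/999.445) × (0.33/14) = 2.3136 × 10⁻⁴ s⁻² ≈ 2.31 × 10⁻⁴ s⁻².

2.31 × 10⁻⁴ s⁻²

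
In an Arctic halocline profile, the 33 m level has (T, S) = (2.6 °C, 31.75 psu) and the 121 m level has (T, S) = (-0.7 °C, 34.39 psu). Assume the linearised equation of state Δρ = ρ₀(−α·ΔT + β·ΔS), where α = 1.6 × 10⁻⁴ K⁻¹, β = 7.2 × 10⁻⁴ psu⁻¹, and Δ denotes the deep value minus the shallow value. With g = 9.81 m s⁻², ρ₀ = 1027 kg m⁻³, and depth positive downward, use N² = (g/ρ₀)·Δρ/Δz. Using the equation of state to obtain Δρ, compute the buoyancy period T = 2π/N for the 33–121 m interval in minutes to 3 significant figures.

ΔT = -3.3 K, ΔS = +2.64 psu (deep − shallow).
Δρ/ρ₀ = −αΔT + βΔS = 5.28 × 10⁻⁴ + 1.9008 × 10⁻³ = 2.4288 × 10⁻³, so Δρ ≈ 2.494 kg m⁻³.
N² = (g/ρ₀)·Δρ/Δz = g·(Δρ/ρ₀)/Δz = 9.81 × 2.4288 × 10⁻³ / 88 = 2.7076 × 10⁻⁴ s⁻².
N = √(2.7076 × 10⁻⁴) = 0.016455 rad s⁻¹ → T = 2π/N = 381.84 s = 6.3640 min ≈ 6.36 min.

6.36 min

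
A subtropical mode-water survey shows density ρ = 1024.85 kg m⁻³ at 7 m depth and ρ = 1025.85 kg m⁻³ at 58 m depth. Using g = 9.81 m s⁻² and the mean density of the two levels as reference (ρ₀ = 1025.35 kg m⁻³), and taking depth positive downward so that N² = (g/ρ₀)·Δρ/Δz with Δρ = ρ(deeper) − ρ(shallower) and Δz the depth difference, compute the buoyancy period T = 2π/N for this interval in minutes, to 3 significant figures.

7.65 min

Δρ = 1025.85 − 1024.85 = 1.00 kg m⁻³ over Δz = 58 − 7 = 51 m.
N² = (9.81/1025.35) × (1.00/51) = 1.8760 × 10⁻⁴ s⁻².
N = √(1.8760 × 10⁻⁴) = 0.013697 rad s⁻¹, so T = 2π/N = 458.73 s = 7.6455 min ≈ 7.65 min.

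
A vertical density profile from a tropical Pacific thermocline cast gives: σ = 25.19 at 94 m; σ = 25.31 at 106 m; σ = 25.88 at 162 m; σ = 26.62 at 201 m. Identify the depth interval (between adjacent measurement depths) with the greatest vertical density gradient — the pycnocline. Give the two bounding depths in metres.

162–201 m

Compute the density gradient over each adjacent pair:
  94–106 m: Δρ/Δz = 0.12/12 = 0.010 kg m⁻⁴
  106–162 m: Δρ/Δz = 0.57/56 = 0.010 kg m⁻⁴
  162–201 m: Δρ/Δz = 0.74/39 = 0.019 kg m⁻⁴
The largest gradient is in the 162–201 m interval — the pycnocline.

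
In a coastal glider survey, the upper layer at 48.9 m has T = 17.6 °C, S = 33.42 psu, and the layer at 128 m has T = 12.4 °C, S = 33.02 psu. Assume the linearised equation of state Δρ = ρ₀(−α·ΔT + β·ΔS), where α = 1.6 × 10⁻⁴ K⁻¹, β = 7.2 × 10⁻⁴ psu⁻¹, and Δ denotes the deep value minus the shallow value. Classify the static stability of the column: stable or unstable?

stable

ΔT = 12.4 − 17.6 = -5.2 K and ΔS = 33.02 − 33.42 = -0.40 psu (deep − shallow).
−αΔT = 8.32 × 10⁻⁴; βΔS = -2.88 × 10⁻⁴; sum Δρ/ρ₀ = 5.44 × 10⁻⁴.
Δρ/ρ₀ > 0, so Δρ > 0: deeper water is denser → statically stable.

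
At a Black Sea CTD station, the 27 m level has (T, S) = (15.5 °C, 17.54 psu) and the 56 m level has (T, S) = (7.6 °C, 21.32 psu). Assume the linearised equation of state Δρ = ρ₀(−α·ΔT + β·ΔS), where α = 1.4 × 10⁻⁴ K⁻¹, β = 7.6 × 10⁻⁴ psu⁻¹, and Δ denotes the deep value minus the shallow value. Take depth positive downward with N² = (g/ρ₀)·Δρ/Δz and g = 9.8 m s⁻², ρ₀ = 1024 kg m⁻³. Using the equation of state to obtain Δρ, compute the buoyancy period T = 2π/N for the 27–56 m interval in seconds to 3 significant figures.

171 s

ΔT = -7.9 K, ΔS = +3.78 psu (deep − shallow).
Δρ/ρ₀ = −αΔT + βΔS = 1.106 × 10⁻³ + 2.8728 × 10⁻³ = 3.9788 × 10⁻³, so Δρ ≈ 4.074 kg m⁻³.
N² = (g/ρ₀)·Δρ/Δz = g·(Δρ/ρ₀)/Δz = 9.8 × 3.9788 × 10⁻³ / 29 = 1.3446 × 10⁻³ s⁻².
N = √(1.3446 × 10⁻³) = 0.036669 rad s⁻¹ → T = 2π/N = 171.35 s ≈ 171 s.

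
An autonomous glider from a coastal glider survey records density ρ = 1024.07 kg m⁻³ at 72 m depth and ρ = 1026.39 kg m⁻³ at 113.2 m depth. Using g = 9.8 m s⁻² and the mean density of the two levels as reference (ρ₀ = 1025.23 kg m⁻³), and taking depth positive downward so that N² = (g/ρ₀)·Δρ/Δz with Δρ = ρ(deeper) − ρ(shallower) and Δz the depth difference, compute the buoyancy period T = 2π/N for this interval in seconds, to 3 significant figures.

271 s

Δρ = 1026.39 − 1024.07 = 2.32 kg m⁻³ over Δz = 113.2 − 72 = 41.2 m.
N² = (9.8/1025.23) × (2.32/41.2) = 5.3826 × 10⁻⁴ s⁻².
N = √(5.3826 × 10⁻⁴) = 0.023200 rad s⁻¹, so T = 2π/N = 270.83 s ≈ 271 s.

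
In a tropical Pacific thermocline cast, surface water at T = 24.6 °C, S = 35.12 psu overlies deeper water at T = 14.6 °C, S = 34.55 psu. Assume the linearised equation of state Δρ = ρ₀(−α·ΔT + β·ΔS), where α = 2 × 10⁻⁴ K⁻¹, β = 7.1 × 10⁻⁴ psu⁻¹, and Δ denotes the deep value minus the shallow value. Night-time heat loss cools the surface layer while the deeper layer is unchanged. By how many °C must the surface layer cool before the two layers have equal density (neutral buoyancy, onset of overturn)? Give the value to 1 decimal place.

8.0 °C

Neutral buoyancy requires Δρ = 0, i.e. −α(T_deep − T_surf′) + β(S_deep − S_surf) = 0.
T_surf′ = T_deep − (β/α)·ΔS = 14.6 − (7.1 × 10⁻⁴/2 × 10⁻⁴)·(-0.57) = 16.623 °C.
Cooling required: 24.6 − (16.623) = 7.977 °C.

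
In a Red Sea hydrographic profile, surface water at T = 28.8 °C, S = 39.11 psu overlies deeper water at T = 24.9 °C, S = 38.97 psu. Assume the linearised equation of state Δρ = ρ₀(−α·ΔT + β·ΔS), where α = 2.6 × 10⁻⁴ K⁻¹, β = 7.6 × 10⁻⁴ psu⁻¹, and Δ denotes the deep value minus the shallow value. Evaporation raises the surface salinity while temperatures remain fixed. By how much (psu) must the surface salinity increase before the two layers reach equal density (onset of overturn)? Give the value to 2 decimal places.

1.19 psu

Neutral buoyancy requires −α(T_deep − T_surf) + β(S_deep − S_surf′) = 0.
S_surf′ = S_deep − (α/β)·ΔT = 38.97 − (2.6 × 10⁻⁴/7.6 × 10⁻⁴)·(-3.9) = 40.3042 psu.
Increase required: 40.3042 − 39.11 = 1.1942 psu.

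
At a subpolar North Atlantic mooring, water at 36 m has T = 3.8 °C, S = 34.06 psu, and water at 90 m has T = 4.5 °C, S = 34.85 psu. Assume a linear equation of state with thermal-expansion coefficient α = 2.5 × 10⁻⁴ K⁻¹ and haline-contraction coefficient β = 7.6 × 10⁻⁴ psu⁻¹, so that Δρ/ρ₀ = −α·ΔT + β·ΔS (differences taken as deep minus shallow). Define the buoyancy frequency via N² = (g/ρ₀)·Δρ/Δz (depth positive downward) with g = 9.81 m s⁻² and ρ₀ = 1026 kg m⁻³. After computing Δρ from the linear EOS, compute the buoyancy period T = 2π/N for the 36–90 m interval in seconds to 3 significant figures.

ΔT = +0.7 K, ΔS = +0.79 psu (deep − shallow).
Δρ/ρ₀ = −αΔT + βΔS = -1.75 × 10⁻⁴ + 6.004 × 10⁻⁴ = 4.254 × 10⁻⁴, so Δρ ≈ 0.4365 kg m⁻³.
N² = (g/ρ₀)·Δρ/Δz = g·(Δρ/ρ₀)/Δz = 9.81 × 4.254 × 10⁻⁴ / 54 = 7.7281 × 10⁻⁵ s⁻².
N = √(7.7281 × 10⁻⁵) = 8.7910 × 10⁻³ rad s⁻¹ → T = 2π/N = 714.73 s ≈ 715 s.

715 s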